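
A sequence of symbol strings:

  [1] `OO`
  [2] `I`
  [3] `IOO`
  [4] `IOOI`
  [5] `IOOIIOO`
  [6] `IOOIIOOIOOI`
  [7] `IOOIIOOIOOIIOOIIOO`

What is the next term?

IOOIIOOIOOIIOOIIOOIOOIIOOIOOI

Each term (from the third on) is the previous term followed by the one before it: term 3 = I·OO = IOO.
So term 8 is IOOIIOOIOOIIOOIIOO·IOOIIOOIOOI.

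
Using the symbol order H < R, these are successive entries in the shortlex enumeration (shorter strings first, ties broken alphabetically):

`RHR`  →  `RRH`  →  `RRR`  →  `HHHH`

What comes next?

HHHR

Treat HHHH as a base-2 numeral over the given alphabet and add one, carrying through any trailing R's.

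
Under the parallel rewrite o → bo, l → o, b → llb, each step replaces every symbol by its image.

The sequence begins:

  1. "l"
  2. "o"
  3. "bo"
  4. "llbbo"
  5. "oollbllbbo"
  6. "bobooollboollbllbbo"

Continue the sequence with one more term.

Rewriting the 19 symbols of bobooollboollbllbbo one by one yields llb bo llb bo bo bo o o llb bo bo o o llb o o llb llb bo; concatenated:

llbbollbbobobooollbbobooollboollbllbbo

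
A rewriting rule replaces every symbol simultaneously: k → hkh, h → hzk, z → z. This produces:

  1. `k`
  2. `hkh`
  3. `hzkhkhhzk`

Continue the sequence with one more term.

Rewriting each symbol of hzkhkhhzk: h→hzk, z→z, k→hkh, h→hzk, k→hkh, h→hzk, h→hzk, z→z, k→hkh, which concatenates to hzk z hkh hzk hkh hzk hzk z hkh.

hzkzhkhhzkhkhhzkhzkzhkh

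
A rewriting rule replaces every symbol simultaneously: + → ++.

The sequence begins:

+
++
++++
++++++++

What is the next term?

Apply φ to ++++++++ symbol by symbol: +→++, +→++, +→++, +→++, +→++, +→++, +→++, +→++; joined: ++ ++ ++ ++ ++ ++ ++ ++.

++++++++++++++++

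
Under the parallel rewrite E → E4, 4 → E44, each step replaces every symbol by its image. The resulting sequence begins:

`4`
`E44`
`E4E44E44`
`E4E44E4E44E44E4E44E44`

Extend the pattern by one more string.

Replace each of the 21 characters of E4E44E4E44E44E4E44E44 in place — E4 E44 E4 E44 E44 E4 E44 E4 E44 E44 E4 E44 E44 E4 E44 E4 E44 E44 E4 E44 E44 — and concatenate.

E4E44E4E44E44E4E44E4E44E44E4E44E44E4E44E4E44E44E4E44E44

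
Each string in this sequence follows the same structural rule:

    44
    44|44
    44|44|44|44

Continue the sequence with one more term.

s(k+1) = s(k)·|·s(k) — each term doubles the last with '|' between the halves.
One more doubling of 44|44|44|44 gives the answer.

44|44|44|44|44|44|44|44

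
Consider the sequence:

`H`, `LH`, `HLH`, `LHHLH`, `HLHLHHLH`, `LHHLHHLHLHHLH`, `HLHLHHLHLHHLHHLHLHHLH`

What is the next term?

From term 3 onward, concatenate the second-to-last term with the last: H·LH = HLH, LH·HLH = LHHLH, …
So term 8 is LHHLHHLHLHHLH·HLHLHHLHLHHLHHLHLHHLH.

LHHLHHLHLHHLHHLHLHHLHLHHLHHLHLHHLH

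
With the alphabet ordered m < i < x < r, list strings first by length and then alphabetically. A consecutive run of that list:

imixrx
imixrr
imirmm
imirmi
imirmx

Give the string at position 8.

Continuing the enumeration 3 steps past imirmx: imirmx → imirmr → imirim → (answer).

imirii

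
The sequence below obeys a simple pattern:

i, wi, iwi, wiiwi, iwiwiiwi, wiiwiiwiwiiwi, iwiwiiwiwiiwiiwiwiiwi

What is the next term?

wiiwiiwiwiiwiiwiwiiwiwiiwiiwiwiiwi

From term 3 onward, concatenate the second-to-last term with the last: i·wi = iwi, wi·iwi = wiiwi, …
The next term joins wiiwiiwiwiiwi and iwiwiiwiwiiwiiwiwiiwi.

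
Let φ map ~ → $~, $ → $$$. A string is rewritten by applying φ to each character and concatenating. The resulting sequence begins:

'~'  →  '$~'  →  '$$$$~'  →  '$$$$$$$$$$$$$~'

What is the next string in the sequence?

Rewriting the 14 symbols of $$$$$$$$$$$$$~ one by one yields $$$ $$$ $$$ $$$ $$$ $$$ $$$ $$$ $$$ $$$ $$$ $$$ $$$ $~; concatenated:

$$$$$$$$$$$$$$$$$$$$$$$$$$$$$$$$$$$$$$$$~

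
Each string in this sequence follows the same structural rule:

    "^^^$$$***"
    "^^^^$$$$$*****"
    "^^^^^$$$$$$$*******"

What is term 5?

^^^^^^^$$$$$$$$$$$***********

Term n consists of n+1 ^'s, followed by 2n-1 $'s, followed by 2n-1 *'s, where the shown terms are n = 2, 3, 4.
For term 5, n = 6, so the run lengths are 7, 11, 11.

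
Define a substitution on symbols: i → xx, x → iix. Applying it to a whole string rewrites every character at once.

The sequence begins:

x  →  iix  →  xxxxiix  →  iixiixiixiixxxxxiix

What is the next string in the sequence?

xxxxiixxxxxiixxxxxiixxxxxiixiixiixiixiixxxxxiix

Applying the rule to each of the 19 symbols of iixiixiixiixxxxxiix gives the pieces xx xx iix xx xx iix xx xx iix xx xx iix iix iix iix iix xx xx iix, which concatenate to the answer.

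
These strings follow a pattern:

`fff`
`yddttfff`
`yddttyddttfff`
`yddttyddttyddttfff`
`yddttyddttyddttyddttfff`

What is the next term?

Each term is the previous one with yddtt prepended.
So the next term is yddtt·yddttyddttyddttyddttfff.

yddttyddttyddttyddttyddttfff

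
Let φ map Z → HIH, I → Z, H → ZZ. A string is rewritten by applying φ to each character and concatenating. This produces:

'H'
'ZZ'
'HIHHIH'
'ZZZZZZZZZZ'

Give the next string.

Apply φ to ZZZZZZZZZZ symbol by symbol: Z→HIH, Z→HIH, Z→HIH, Z→HIH, Z→HIH, Z→HIH, Z→HIH, Z→HIH, Z→HIH, Z→HIH; joined: HIH HIH HIH HIH HIH HIH HIH HIH HIH HIH.

HIHHIHHIHHIHHIHHIHHIHHIHHIHHIH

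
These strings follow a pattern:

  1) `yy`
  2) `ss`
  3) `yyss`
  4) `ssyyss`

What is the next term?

Each term (from the third on) is the two preceding terms concatenated in order: term 3 = yy·ss = yyss.
Continuing: yyss · ssyyss gives term 5.

yyssssyyss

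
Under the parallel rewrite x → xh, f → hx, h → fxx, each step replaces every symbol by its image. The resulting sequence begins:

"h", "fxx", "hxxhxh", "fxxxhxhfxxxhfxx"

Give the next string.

φ(fxxxhxhfxxxhfxx) expands symbol-by-symbol to hx xh xh xh fxx xh fxx hx xh xh xh fxx hx xh xh; joining the 15 pieces gives the next term.

hxxhxhxhfxxxhfxxhxxhxhxhfxxhxxhxh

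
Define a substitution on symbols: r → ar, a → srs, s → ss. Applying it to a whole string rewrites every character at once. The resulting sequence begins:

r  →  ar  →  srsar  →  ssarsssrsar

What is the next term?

Rewriting each symbol of ssarsssrsar: s→ss, s→ss, a→srs, r→ar, s→ss, s→ss, s→ss, r→ar, s→ss, a→srs, r→ar, which concatenates to ss ss srs ar ss ss ss ar ss srs ar.

sssssrsarssssssarsssrsar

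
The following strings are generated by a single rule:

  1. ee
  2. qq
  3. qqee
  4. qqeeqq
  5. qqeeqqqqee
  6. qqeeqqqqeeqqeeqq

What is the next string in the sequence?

From term 3 onward, concatenate the last term with the second-to-last: qq·ee = qqee, qqee·qq = qqeeqq, …
The next term joins qqeeqqqqeeqqeeqq and qqeeqqqqee.

qqeeqqqqeeqqeeqqqqeeqqqqee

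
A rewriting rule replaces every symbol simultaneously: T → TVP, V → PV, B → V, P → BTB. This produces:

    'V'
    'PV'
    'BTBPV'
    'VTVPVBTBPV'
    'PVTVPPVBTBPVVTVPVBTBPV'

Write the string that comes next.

Applying the rule to each of the 22 symbols of PVTVPPVBTBPVVTVPVBTBPV gives the pieces BTB PV TVP PV BTB BTB PV V TVP V BTB PV PV TVP PV BTB PV V TVP V BTB PV, which concatenate to the answer.

BTBPVTVPPVBTBBTBPVVTVPVBTBPVPVTVPPVBTBPVVTVPVBTBPV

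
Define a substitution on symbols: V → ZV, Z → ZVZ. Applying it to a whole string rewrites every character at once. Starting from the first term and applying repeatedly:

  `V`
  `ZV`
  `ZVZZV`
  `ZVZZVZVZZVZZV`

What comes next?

ZVZZVZVZZVZZVZVZZVZVZZVZZVZVZZVZZV

Applying the rule to each of the 13 symbols of ZVZZVZVZZVZZV gives the pieces ZVZ ZV ZVZ ZVZ ZV ZVZ ZV ZVZ ZVZ ZV ZVZ ZVZ ZV, which concatenate to the answer.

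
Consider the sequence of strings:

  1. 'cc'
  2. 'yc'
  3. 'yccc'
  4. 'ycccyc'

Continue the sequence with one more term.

ycccycyccc

This is a Fibonacci-style word recurrence s(k) = s(k−1)·s(k−2): e.g. yc·cc = yccc.
Continuing: ycccyc · yccc gives term 5.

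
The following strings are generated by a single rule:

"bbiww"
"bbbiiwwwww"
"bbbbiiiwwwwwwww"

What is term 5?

bbbbbbiiiiiwwwwwwwwwwwwww

Each string has the form b^{n+1} i^{n} w^{3n-1} (n = 1, 2, …).
For term 5, n = 5, so the run lengths are 6, 5, 14.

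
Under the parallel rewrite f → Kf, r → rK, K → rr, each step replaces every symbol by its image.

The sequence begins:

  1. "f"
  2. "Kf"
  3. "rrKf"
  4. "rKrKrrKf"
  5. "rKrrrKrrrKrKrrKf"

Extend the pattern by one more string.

Rewriting the 16 symbols of rKrrrKrrrKrKrrKf one by one yields rK rr rK rK rK rr rK rK rK rr rK rr rK rK rr Kf; concatenated:

rKrrrKrKrKrrrKrKrKrrrKrrrKrKrrKf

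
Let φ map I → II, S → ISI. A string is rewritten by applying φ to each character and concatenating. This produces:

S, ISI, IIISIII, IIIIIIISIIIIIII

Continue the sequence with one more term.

Applying the rule to each of the 15 symbols of IIIIIIISIIIIIII gives the pieces II II II II II II II ISI II II II II II II II, which concatenate to the answer.

IIIIIIIIIIIIIIISIIIIIIIIIIIIIII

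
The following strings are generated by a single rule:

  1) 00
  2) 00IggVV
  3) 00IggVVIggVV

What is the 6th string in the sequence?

Every step adds IggVV to the end: s(k+1) = s(k)·IggVV.
From 00IggVVIggVV, 3 further steps: 00IggVVIggVV → 00IggVVIggVVIggVV → 00IggVVIggVVIggVVIggVV → (answer).

00IggVVIggVVIggVVIggVVIggVV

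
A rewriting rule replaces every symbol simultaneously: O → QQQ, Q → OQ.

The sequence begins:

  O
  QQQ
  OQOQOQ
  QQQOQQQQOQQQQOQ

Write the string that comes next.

OQOQOQQQQOQOQOQOQQQQOQOQOQOQQQQOQ

φ(QQQOQQQQOQQQQOQ) expands symbol-by-symbol to OQ OQ OQ QQQ OQ OQ OQ OQ QQQ OQ OQ OQ OQ QQQ OQ; joining the 15 pieces gives the next term.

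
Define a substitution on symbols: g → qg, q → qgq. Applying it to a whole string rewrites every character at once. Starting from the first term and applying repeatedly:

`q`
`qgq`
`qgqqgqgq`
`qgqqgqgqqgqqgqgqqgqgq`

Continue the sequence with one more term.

qgqqgqgqqgqqgqgqqgqgqqgqqgqgqqgqqgqgqqgqgqqgqqgqgqqgqgq

Applying the rule to each of the 21 symbols of qgqqgqgqqgqqgqgqqgqgq gives the pieces qgq qg qgq qgq qg qgq qg qgq qgq qg qgq qgq qg qgq qg qgq qgq qg qgq qg qgq, which concatenate to the answer.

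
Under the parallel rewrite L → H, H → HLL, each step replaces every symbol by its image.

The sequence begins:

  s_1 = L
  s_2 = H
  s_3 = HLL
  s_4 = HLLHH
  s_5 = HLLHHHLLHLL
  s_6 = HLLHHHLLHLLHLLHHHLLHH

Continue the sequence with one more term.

Applying the rule to each of the 21 symbols of HLLHHHLLHLLHLLHHHLLHH gives the pieces HLL H H HLL HLL HLL H H HLL H H HLL H H HLL HLL HLL H H HLL HLL, which concatenate to the answer.

HLLHHHLLHLLHLLHHHLLHHHLLHHHLLHLLHLLHHHLLHLL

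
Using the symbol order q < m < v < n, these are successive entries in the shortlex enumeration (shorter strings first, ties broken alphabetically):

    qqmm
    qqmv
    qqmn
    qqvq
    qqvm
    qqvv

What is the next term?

The successor of qqvv increments the rightmost position that isn't already n and resets every position after it to q.

qqvn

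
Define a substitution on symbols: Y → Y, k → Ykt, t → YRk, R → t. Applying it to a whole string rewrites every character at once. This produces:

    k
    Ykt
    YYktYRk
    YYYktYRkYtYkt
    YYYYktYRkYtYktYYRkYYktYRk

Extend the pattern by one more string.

Replace each of the 25 characters of YYYYktYRkYtYktYYRkYYktYRk in place — Y Y Y Y Ykt YRk Y t Ykt Y YRk Y Ykt YRk Y Y t Ykt Y Y Ykt YRk Y t Ykt — and concatenate.

YYYYYktYRkYtYktYYRkYYktYRkYYtYktYYYktYRkYtYkt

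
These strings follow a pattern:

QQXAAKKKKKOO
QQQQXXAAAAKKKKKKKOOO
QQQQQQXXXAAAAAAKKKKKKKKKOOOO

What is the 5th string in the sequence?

QQQQQQQQQQXXXXXAAAAAAAAAAKKKKKKKKKKKKKOOOOOO

Reading off run lengths: Q runs 2, 4, 6; X runs 1, 2, 3; A runs 2, 4, 6; K runs 5, 7, 9; O runs 2, 3, 4 — each is linear in n (n = 1, 2, …).
For term 5, n = 5, so the run lengths are 10, 5, 10, 13, 6.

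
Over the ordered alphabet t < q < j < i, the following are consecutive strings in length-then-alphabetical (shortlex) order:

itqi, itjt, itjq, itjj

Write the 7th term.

itiq

Advancing 3 positions from itjj through itjj → itji → itit reaches term 7.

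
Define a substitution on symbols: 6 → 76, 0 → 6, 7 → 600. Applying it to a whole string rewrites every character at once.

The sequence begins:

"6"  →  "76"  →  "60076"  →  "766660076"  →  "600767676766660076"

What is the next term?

φ(600767676766660076) expands symbol-by-symbol to 76 6 6 600 76 600 76 600 76 600 76 76 76 76 6 6 600 76; joining the 18 pieces gives the next term.

7666600766007660076600767676766660076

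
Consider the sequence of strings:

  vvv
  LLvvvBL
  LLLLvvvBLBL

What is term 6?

Every step adds LL to the front and BL to the end of the previous string.
From LLLLvvvBLBL, 3 further steps: LLLLvvvBLBL → LLLLLLvvvBLBLBL → LLLLLLLLvvvBLBLBLBL → (answer).

LLLLLLLLLLvvvBLBLBLBLBL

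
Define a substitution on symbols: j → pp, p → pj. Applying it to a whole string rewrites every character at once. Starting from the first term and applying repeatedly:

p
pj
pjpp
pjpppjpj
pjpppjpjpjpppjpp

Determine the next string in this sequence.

pjpppjpjpjpppjpppjpppjpjpjpppjpj

φ(pjpppjpjpjpppjpp) expands symbol-by-symbol to pj pp pj pj pj pp pj pp pj pp pj pj pj pp pj pj; joining the 16 pieces gives the next term.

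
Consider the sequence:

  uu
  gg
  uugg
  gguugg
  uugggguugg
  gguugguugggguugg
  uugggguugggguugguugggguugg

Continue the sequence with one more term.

This is a Fibonacci-style word recurrence s(k) = s(k−2)·s(k−1): e.g. uu·gg = uugg.
Continuing: gguugguugggguugg · uugggguugggguugguugggguugg gives term 8.

gguugguugggguugguugggguugggguugguugggguugg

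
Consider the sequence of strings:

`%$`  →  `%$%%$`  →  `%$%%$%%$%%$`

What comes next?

Every step duplicates the string with '%' between the halves.
Doubling %$%%$%%$%%$ with '%' between the halves:

%$%%$%%$%%$%%$%%$%%$%%$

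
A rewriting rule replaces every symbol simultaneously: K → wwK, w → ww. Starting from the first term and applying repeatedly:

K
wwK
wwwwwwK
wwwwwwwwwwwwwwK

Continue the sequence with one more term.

wwwwwwwwwwwwwwwwwwwwwwwwwwwwwwK

Applying the rule to each of the 15 symbols of wwwwwwwwwwwwwwK gives the pieces ww ww ww ww ww ww ww ww ww ww ww ww ww ww wwK, which concatenate to the answer.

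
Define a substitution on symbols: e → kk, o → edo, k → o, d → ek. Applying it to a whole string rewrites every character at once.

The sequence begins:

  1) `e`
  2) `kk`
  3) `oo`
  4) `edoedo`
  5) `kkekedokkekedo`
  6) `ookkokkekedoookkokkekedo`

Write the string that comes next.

edoedoooedoookkokkekedoedoedoooedoookkokkekedo

Replace each of the 24 characters of ookkokkekedoookkokkekedo in place — edo edo o o edo o o kk o kk ek edo edo edo o o edo o o kk o kk ek edo — and concatenate.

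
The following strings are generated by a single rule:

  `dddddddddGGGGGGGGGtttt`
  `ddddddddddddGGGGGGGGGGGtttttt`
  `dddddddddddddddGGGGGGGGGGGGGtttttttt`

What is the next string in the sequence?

ddddddddddddddddddGGGGGGGGGGGGGGGtttttttttt

Reading off run lengths: d runs 9, 12, 15; G runs 9, 11, 13; t runs 4, 6, 8 — each is linear in n, where the shown terms are n = 3, 4, 5.
Setting n = 6 gives 18, 15, 10 characters in each block.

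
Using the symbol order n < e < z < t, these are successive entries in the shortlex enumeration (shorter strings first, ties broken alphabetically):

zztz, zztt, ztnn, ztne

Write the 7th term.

zten

Stepping forward 3 times from ztne: ztne → ztnz → ztnt, then the target.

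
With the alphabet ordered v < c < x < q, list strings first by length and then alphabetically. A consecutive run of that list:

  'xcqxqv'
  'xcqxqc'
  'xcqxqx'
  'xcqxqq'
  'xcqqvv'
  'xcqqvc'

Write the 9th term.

Continuing the enumeration 3 steps past xcqqvc: xcqqvc → xcqqvx → xcqqvq → (answer).

xcqqcv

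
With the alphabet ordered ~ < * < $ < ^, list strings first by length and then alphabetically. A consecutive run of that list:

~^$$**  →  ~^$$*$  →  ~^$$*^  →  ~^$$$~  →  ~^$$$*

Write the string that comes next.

~^$$$$

Find the rightmost character of ~^$$$* below ^, bump it to the next letter, and reset everything to its right to ~.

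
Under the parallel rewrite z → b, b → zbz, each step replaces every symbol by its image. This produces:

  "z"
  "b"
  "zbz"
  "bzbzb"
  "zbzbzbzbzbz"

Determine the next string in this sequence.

bzbzbzbzbzbzbzbzbzbzb

Apply φ to zbzbzbzbzbz symbol by symbol: z→b, b→zbz, z→b, b→zbz, z→b, b→zbz, z→b, b→zbz, z→b, b→zbz, z→b; joined: b zbz b zbz b zbz b zbz b zbz b.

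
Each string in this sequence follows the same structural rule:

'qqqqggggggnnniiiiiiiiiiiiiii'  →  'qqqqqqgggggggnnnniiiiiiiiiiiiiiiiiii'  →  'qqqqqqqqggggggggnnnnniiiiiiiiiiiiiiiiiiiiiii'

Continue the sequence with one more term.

qqqqqqqqqqgggggggggnnnnnniiiiiiiiiiiiiiiiiiiiiiiiiii

Each string has the form q^{2n-2} g^{n+3} n^{n} i^{4n+3}, where the shown terms are n = 3, 4, 5.
At n = 6 the blocks have lengths 10, 9, 6, 27.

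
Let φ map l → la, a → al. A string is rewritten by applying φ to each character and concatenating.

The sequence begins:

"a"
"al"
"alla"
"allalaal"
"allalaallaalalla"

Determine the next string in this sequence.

allalaallaalallalaalallaallalaal

Applying the rule to each of the 16 symbols of allalaallaalalla gives the pieces al la la al la al al la la al al la al la la al, which concatenate to the answer.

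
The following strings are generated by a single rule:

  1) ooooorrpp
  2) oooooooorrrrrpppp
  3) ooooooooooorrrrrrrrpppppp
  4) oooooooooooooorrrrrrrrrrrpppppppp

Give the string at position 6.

oooooooooooooooooooorrrrrrrrrrrrrrrrrpppppppppppp

The n-th term is 3n+2 o's then 3n-1 r's then 2n p's (n = 1, 2, …).
For term 6, n = 6, so the run lengths are 20, 17, 12.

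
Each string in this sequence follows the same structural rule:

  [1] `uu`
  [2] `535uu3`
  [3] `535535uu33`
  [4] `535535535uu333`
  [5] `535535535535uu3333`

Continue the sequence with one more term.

s(k+1) = 535·s(k)·3, so each term gains 535 as a prefix and 3 as a suffix.
Applying this once more to 535535535535uu3333:

535535535535535uu33333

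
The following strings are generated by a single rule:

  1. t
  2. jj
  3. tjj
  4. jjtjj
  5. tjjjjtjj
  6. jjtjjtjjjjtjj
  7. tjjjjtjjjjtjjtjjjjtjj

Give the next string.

This is a Fibonacci-style word recurrence s(k) = s(k−2)·s(k−1): e.g. t·jj = tjj.
Continuing: jjtjjtjjjjtjj · tjjjjtjjjjtjjtjjjjtjj gives term 8.

jjtjjtjjjjtjjtjjjjtjjjjtjjtjjjjtjj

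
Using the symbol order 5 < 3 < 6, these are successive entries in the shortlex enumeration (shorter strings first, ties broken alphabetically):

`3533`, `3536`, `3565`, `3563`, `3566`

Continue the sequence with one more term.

The successor of 3566 increments the rightmost position that isn't already 6 and resets every position after it to 5.

3355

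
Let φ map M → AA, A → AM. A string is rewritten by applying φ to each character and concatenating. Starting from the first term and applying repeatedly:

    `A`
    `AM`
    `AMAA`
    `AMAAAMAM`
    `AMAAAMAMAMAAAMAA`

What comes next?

Rewriting the 16 symbols of AMAAAMAMAMAAAMAA one by one yields AM AA AM AM AM AA AM AA AM AA AM AM AM AA AM AM; concatenated:

AMAAAMAMAMAAAMAAAMAAAMAMAMAAAMAM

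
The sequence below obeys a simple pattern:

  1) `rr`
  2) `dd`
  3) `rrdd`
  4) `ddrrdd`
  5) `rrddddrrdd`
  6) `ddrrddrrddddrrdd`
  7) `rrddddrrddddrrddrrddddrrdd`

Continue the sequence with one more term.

Each term (from the third on) is the two preceding terms concatenated in order: term 3 = rr·dd = rrdd.
So term 8 is ddrrddrrddddrrdd·rrddddrrddddrrddrrddddrrdd.

ddrrddrrddddrrddrrddddrrddddrrddrrddddrrdd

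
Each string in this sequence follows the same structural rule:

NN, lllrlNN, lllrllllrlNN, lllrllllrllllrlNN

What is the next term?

The strings grow by a fixed prefix lllrl each time.
Applying this once more to lllrllllrllllrlNN:

lllrllllrllllrllllrlNN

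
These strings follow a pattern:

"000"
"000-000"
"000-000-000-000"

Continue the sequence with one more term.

Each string is two copies of the previous one joined by '-'.
So the next term is two copies of 000-000-000-000 with '-' between the halves.

000-000-000-000-000-000-000-000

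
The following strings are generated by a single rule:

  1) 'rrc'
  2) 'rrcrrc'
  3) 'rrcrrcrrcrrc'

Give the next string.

rrcrrcrrcrrcrrcrrcrrcrrc

Each string is two copies of the previous one concatenated.
One more doubling of rrcrrcrrcrrc gives the answer.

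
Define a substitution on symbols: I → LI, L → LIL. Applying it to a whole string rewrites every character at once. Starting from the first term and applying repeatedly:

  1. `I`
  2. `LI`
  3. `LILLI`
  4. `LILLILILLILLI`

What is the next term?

LILLILILLILLILILLILILLILLILILLILLI

Replace each of the 13 characters of LILLILILLILLI in place — LIL LI LIL LIL LI LIL LI LIL LIL LI LIL LIL LI — and concatenate.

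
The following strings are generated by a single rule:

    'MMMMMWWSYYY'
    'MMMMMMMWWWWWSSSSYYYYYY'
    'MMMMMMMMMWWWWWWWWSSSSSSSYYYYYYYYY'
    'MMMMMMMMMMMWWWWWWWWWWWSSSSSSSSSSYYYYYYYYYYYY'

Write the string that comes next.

Each string has the form M^{2n+3} W^{3n-1} S^{3n-2} Y^{3n} (n = 1, 2, …).
Setting n = 5 gives 13, 14, 13, 15 characters in each block.

MMMMMMMMMMMMMWWWWWWWWWWWWWWSSSSSSSSSSSSSYYYYYYYYYYYYYYY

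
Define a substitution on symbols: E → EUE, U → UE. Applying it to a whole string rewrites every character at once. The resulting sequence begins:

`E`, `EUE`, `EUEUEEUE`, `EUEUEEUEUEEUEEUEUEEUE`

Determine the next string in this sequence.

Replace each of the 21 characters of EUEUEEUEUEEUEEUEUEEUE in place — EUE UE EUE UE EUE EUE UE EUE UE EUE EUE UE EUE EUE UE EUE UE EUE EUE UE EUE — and concatenate.

EUEUEEUEUEEUEEUEUEEUEUEEUEEUEUEEUEEUEUEEUEUEEUEEUEUEEUE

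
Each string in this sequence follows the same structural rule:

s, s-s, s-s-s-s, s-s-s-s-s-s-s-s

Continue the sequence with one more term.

Each string is two copies of the previous one joined by '-'.
Doubling s-s-s-s-s-s-s-s with '-' between the halves:

s-s-s-s-s-s-s-s-s-s-s-s-s-s-s-s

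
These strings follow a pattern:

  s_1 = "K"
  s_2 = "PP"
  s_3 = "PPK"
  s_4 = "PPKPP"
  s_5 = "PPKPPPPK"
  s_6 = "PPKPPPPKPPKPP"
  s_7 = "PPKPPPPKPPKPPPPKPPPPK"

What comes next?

PPKPPPPKPPKPPPPKPPPPKPPKPPPPKPPKPP

From term 3 onward, concatenate the last term with the second-to-last: PP·K = PPK, PPK·PP = PPKPP, …
So term 8 is PPKPPPPKPPKPPPPKPPPPK·PPKPPPPKPPKPP.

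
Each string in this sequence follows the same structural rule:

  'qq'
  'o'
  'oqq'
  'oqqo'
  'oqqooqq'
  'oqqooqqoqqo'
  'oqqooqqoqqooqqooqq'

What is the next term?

Each term (from the third on) is the previous term followed by the one before it: term 3 = o·qq = oqq.
The next term joins oqqooqqoqqooqqooqq and oqqooqqoqqo.

oqqooqqoqqooqqooqqoqqooqqoqqo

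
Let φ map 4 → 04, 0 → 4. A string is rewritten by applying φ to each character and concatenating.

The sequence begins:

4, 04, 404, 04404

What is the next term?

40404404

Rewriting each symbol of 04404: 0→4, 4→04, 4→04, 0→4, 4→04, which concatenates to 4 04 04 4 04.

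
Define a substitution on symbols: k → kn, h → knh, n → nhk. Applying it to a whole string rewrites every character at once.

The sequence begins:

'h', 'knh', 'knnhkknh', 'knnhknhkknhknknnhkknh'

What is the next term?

Applying the rule to each of the 21 symbols of knnhknhkknhknknnhkknh gives the pieces kn nhk nhk knh kn nhk knh kn kn nhk knh kn nhk kn nhk nhk knh kn kn nhk knh, which concatenate to the answer.

knnhknhkknhknnhkknhknknnhkknhknnhkknnhknhkknhknknnhkknh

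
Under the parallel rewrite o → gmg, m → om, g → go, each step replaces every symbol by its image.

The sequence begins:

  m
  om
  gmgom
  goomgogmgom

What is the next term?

Expanding goomgogmgom: g→go, o→gmg, o→gmg, m→om, g→go, o→gmg, g→go, m→om, g→go, o→gmg, m→om. Concatenated: go gmg gmg om go gmg go om go gmg om.

gogmggmgomgogmggoomgogmgom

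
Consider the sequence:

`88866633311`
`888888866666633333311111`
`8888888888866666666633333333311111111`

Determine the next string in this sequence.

Each string has the form 8^{4n-1} 6^{3n} 3^{3n} 1^{3n-1} (n = 1, 2, …).
For the next term, n = 4, so the run lengths are 15, 12, 12, 11.

88888888888888866666666666633333333333311111111111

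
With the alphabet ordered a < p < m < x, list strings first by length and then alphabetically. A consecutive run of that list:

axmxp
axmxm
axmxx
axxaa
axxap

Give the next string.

axxam

Treat axxap as a base-4 numeral over the given alphabet and add one, carrying through any trailing x's.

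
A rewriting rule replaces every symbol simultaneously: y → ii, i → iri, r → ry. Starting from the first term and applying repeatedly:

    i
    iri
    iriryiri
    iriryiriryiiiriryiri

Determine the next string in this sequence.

iriryiriryiiiriryiriryiiiriiriiriryiriryiiiriryiri

Replace each of the 20 characters of iriryiriryiiiriryiri in place — iri ry iri ry ii iri ry iri ry ii iri iri iri ry iri ry ii iri ry iri — and concatenate.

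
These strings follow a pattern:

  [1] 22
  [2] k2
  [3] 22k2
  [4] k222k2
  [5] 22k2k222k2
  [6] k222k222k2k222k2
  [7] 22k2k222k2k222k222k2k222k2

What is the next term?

k222k222k2k222k222k2k222k2k222k222k2k222k2

Each term (from the third on) is the two preceding terms concatenated in order: term 3 = 22·k2 = 22k2.
The next term joins k222k222k2k222k2 and 22k2k222k2k222k222k2k222k2.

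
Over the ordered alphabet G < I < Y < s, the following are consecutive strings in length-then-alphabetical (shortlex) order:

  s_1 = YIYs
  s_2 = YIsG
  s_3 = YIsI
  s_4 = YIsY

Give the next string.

The successor of YIsY increments the rightmost position that isn't already s and resets every position after it to G.

YIss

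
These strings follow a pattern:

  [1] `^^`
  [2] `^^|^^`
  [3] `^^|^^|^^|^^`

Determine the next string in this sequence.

^^|^^|^^|^^|^^|^^|^^|^^

Each string is two copies of the previous one joined by '|'.
One more doubling of ^^|^^|^^|^^ gives the answer.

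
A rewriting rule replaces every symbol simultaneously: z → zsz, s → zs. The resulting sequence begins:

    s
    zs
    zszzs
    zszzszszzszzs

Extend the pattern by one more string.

Rewriting the 13 symbols of zszzszszzszzs one by one yields zsz zs zsz zsz zs zsz zs zsz zsz zs zsz zsz zs; concatenated:

zszzszszzszzszszzszszzszzszszzszzs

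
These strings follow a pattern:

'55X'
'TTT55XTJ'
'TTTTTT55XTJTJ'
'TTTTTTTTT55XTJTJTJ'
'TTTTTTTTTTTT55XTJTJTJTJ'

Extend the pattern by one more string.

TTTTTTTTTTTTTTT55XTJTJTJTJTJ

s(k+1) = TTT·s(k)·TJ, so each term gains TTT as a prefix and TJ as a suffix.
So the next term is TTT·TTTTTTTTTTTT55XTJTJTJTJ·TJ.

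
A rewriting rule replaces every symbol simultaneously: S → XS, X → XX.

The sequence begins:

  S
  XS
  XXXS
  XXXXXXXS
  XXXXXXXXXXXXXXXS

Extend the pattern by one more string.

XXXXXXXXXXXXXXXXXXXXXXXXXXXXXXXS

φ(XXXXXXXXXXXXXXXS) expands symbol-by-symbol to XX XX XX XX XX XX XX XX XX XX XX XX XX XX XX XS; joining the 16 pieces gives the next term.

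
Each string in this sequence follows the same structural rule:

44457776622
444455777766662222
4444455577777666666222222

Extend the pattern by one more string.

Reading off run lengths: 4 runs 3, 4, 5; 5 runs 1, 2, 3; 7 runs 3, 4, 5; 6 runs 2, 4, 6; 2 runs 2, 4, 6 — each is linear in n (n = 1, 2, …).
At n = 4 the blocks have lengths 6, 4, 6, 8, 8.

44444455557777776666666622222222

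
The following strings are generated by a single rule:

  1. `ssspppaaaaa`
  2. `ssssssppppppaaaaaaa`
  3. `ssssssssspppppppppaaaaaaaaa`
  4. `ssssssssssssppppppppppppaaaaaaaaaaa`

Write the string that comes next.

ssssssssssssssspppppppppppppppaaaaaaaaaaaaa

Term n consists of 3n s's, followed by 3n p's, followed by 2n+3 a's (n = 1, 2, …).
For the next term, n = 5, so the run lengths are 15, 15, 13.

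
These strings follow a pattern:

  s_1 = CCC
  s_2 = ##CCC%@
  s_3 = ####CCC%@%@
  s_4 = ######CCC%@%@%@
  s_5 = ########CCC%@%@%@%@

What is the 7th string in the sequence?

############CCC%@%@%@%@%@%@

Every step adds ## to the front and %@ to the end of the previous string.
From ########CCC%@%@%@%@, 2 further steps: ########CCC%@%@%@%@ → ##########CCC%@%@%@%@%@ → (answer).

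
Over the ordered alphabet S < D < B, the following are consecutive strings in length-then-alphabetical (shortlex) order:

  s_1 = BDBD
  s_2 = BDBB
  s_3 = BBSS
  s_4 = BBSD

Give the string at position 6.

Advancing 2 positions from BBSD through BBSD → BBSB reaches term 6.

BBDS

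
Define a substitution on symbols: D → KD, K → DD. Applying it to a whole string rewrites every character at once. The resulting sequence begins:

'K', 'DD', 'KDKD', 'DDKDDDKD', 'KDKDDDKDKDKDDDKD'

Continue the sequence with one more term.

DDKDDDKDKDKDDDKDDDKDDDKDKDKDDDKD

φ(KDKDDDKDKDKDDDKD) expands symbol-by-symbol to DD KD DD KD KD KD DD KD DD KD DD KD KD KD DD KD; joining the 16 pieces gives the next term.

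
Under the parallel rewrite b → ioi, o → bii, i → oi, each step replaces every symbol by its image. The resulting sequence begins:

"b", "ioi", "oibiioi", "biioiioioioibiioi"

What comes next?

ioioioibiioioibiioibiioibiioiioioioibiioi

Applying the rule to each of the 17 symbols of biioiioioioibiioi gives the pieces ioi oi oi bii oi oi bii oi bii oi bii oi ioi oi oi bii oi, which concatenate to the answer.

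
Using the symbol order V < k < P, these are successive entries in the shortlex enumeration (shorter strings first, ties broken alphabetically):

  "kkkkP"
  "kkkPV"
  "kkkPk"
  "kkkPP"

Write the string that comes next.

Treat kkkPP as a base-3 numeral over the given alphabet and add one, carrying through any trailing P's.

kkPVV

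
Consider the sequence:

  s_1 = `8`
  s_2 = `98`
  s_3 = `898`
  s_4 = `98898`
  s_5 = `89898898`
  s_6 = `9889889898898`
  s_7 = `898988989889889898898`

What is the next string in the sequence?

9889889898898898988989889889898898

Each term (from the third on) is the two preceding terms concatenated in order: term 3 = 8·98 = 898.
So term 8 is 9889889898898·898988989889889898898.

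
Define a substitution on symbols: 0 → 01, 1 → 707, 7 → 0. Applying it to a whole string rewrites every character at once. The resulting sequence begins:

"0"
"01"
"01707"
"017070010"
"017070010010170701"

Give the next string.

Rewriting the 18 symbols of 017070010010170701 one by one yields 01 707 0 01 0 01 01 707 01 01 707 01 707 0 01 0 01 707; concatenated:

0170700100101707010170701707001001707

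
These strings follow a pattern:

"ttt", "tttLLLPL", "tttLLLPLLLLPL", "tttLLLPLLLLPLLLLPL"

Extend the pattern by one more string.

The strings grow by a fixed suffix LLLPL each time.
Applying this once more to tttLLLPLLLLPLLLLPL:

tttLLLPLLLLPLLLLPLLLLPL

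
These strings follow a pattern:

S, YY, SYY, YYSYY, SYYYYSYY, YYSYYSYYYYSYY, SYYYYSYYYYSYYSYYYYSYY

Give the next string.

Each term (from the third on) is the two preceding terms concatenated in order: term 3 = S·YY = SYY.
The next term joins YYSYYSYYYYSYY and SYYYYSYYYYSYYSYYYYSYY.

YYSYYSYYYYSYYSYYYYSYYYYSYYSYYYYSYY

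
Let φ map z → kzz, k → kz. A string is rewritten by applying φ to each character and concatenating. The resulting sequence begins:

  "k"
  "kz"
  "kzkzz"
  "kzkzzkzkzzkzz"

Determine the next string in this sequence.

Rewriting the 13 symbols of kzkzzkzkzzkzz one by one yields kz kzz kz kzz kzz kz kzz kz kzz kzz kz kzz kzz; concatenated:

kzkzzkzkzzkzzkzkzzkzkzzkzzkzkzzkzz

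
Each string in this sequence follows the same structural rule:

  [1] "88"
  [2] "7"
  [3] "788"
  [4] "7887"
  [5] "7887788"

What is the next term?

78877887887

This is a Fibonacci-style word recurrence s(k) = s(k−1)·s(k−2): e.g. 7·88 = 788.
The next term joins 7887788 and 7887.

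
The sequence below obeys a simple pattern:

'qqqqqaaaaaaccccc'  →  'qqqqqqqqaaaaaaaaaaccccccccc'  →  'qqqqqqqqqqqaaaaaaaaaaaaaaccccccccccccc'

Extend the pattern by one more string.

qqqqqqqqqqqqqqaaaaaaaaaaaaaaaaaaccccccccccccccccc

Reading off run lengths: q runs 5, 8, 11; a runs 6, 10, 14; c runs 5, 9, 13 — each is linear in n (n = 1, 2, …).
Setting n = 4 gives 14, 18, 17 characters in each block.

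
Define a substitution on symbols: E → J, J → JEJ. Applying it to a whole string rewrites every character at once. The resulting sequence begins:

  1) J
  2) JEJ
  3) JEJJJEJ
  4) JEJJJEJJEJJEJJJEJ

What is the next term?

Applying the rule to each of the 17 symbols of JEJJJEJJEJJEJJJEJ gives the pieces JEJ J JEJ JEJ JEJ J JEJ JEJ J JEJ JEJ J JEJ JEJ JEJ J JEJ, which concatenate to the answer.

JEJJJEJJEJJEJJJEJJEJJJEJJEJJJEJJEJJEJJJEJ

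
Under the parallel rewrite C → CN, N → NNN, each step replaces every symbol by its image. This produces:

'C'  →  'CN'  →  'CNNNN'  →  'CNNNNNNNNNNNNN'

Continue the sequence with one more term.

Rewriting the 14 symbols of CNNNNNNNNNNNNN one by one yields CN NNN NNN NNN NNN NNN NNN NNN NNN NNN NNN NNN NNN NNN; concatenated:

CNNNNNNNNNNNNNNNNNNNNNNNNNNNNNNNNNNNNNNNN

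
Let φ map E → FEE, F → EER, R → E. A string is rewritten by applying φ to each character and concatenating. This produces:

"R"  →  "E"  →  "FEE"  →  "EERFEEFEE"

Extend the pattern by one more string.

Apply φ to EERFEEFEE symbol by symbol: E→FEE, E→FEE, R→E, F→EER, E→FEE, E→FEE, F→EER, E→FEE, E→FEE; joined: FEE FEE E EER FEE FEE EER FEE FEE.

FEEFEEEEERFEEFEEEERFEEFEE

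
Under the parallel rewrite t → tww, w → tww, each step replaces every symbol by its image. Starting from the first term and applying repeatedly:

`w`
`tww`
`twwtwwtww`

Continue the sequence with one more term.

twwtwwtwwtwwtwwtwwtwwtwwtww

Rewriting each symbol of twwtwwtww: t→tww, w→tww, w→tww, t→tww, w→tww, w→tww, t→tww, w→tww, w→tww, which concatenates to tww tww tww tww tww tww tww tww tww.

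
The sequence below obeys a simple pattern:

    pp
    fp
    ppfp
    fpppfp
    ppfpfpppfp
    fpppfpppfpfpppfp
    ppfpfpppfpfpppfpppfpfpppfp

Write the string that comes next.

fpppfpppfpfpppfpppfpfpppfpfpppfpppfpfpppfp

This is a Fibonacci-style word recurrence s(k) = s(k−2)·s(k−1): e.g. pp·fp = ppfp.
Continuing: fpppfpppfpfpppfp · ppfpfpppfpfpppfpppfpfpppfp gives term 8.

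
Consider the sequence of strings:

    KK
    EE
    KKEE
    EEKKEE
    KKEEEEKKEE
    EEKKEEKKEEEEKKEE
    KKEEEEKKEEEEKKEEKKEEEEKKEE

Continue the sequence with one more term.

EEKKEEKKEEEEKKEEKKEEEEKKEEEEKKEEKKEEEEKKEE

Each term (from the third on) is the two preceding terms concatenated in order: term 3 = KK·EE = KKEE.
Continuing: EEKKEEKKEEEEKKEE · KKEEEEKKEEEEKKEEKKEEEEKKEE gives term 8.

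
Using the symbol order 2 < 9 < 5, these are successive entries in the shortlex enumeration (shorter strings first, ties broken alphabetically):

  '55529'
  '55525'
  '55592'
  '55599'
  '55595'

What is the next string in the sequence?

Treat 55595 as a base-3 numeral over the given alphabet and add one, carrying through any trailing 5's.

55552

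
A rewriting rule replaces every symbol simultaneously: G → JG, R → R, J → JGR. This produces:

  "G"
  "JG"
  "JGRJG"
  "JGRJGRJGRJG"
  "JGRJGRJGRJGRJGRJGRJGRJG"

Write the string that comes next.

JGRJGRJGRJGRJGRJGRJGRJGRJGRJGRJGRJGRJGRJGRJGRJG

φ(JGRJGRJGRJGRJGRJGRJGRJG) expands symbol-by-symbol to JGR JG R JGR JG R JGR JG R JGR JG R JGR JG R JGR JG R JGR JG R JGR JG; joining the 23 pieces gives the next term.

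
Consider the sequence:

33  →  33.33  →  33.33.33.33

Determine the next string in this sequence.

Each string is two copies of the previous one joined by '.'.
Doubling 33.33.33.33 with '.' between the halves:

33.33.33.33.33.33.33.33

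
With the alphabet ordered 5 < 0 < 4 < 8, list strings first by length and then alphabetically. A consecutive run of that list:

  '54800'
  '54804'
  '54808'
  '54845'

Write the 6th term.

54844

Advancing 2 positions from 54845 through 54845 → 54840 reaches term 6.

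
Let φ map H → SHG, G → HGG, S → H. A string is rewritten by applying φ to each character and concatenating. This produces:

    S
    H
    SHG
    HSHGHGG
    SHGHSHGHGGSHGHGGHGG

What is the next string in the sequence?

HSHGHGGSHGHSHGHGGSHGHGGHGGHSHGHGGSHGHGGHGGSHGHGGHGG

φ(SHGHSHGHGGSHGHGGHGG) expands symbol-by-symbol to H SHG HGG SHG H SHG HGG SHG HGG HGG H SHG HGG SHG HGG HGG SHG HGG HGG; joining the 19 pieces gives the next term.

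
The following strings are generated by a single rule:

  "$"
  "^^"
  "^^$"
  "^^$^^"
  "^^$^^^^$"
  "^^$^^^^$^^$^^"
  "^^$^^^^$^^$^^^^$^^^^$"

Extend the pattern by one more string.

Each term (from the third on) is the previous term followed by the one before it: term 3 = ^^·$ = ^^$.
The next term joins ^^$^^^^$^^$^^^^$^^^^$ and ^^$^^^^$^^$^^.

^^$^^^^$^^$^^^^$^^^^$^^$^^^^$^^$^^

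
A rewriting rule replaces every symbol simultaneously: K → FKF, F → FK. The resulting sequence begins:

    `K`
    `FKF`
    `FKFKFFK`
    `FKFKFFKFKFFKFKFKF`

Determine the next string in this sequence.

Replace each of the 17 characters of FKFKFFKFKFFKFKFKF in place — FK FKF FK FKF FK FK FKF FK FKF FK FK FKF FK FKF FK FKF FK — and concatenate.

FKFKFFKFKFFKFKFKFFKFKFFKFKFKFFKFKFFKFKFFK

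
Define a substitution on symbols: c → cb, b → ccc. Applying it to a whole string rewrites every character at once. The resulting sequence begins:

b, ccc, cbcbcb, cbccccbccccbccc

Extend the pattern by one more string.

cbccccbcbcbcbccccbcbcbcbccccbcbcb

Replace each of the 15 characters of cbccccbccccbccc in place — cb ccc cb cb cb cb ccc cb cb cb cb ccc cb cb cb — and concatenate.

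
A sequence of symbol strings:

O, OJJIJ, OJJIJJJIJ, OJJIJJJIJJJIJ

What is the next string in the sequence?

OJJIJJJIJJJIJJJIJ

The strings grow by a fixed suffix JJIJ each time.
One more step from OJJIJJJIJJJIJ gives the answer.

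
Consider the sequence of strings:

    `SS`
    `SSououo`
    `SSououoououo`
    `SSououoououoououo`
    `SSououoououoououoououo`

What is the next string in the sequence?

Every step adds ououo to the end: s(k+1) = s(k)·ououo.
So the next term is SSououoououoououoououo·ououo.

SSououoououoououoououoououo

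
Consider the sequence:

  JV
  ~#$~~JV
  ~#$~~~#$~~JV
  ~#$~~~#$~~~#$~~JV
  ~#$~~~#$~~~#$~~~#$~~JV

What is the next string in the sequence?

The strings grow by a fixed prefix ~#$~~ each time.
So the next term is ~#$~~·~#$~~~#$~~~#$~~~#$~~JV.

~#$~~~#$~~~#$~~~#$~~~#$~~JV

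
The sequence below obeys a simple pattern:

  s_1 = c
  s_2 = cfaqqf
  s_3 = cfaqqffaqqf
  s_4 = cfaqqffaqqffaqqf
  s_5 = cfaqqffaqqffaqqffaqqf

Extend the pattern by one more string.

Every step adds faqqf to the end: s(k+1) = s(k)·faqqf.
Applying this once more to cfaqqffaqqffaqqffaqqf:

cfaqqffaqqffaqqffaqqffaqqf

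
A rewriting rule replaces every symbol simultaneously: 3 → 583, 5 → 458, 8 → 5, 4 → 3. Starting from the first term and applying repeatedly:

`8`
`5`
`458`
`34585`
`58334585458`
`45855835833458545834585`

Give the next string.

φ(45855835833458545834585) expands symbol-by-symbol to 3 458 5 458 458 5 583 458 5 583 583 3 458 5 458 3 458 5 583 3 458 5 458; joining the 23 pieces gives the next term.

3458545845855834585583583345854583458558334585458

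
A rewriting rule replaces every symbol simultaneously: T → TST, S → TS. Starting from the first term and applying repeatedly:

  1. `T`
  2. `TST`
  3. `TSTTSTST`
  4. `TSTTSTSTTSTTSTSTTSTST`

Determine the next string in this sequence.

Rewriting the 21 symbols of TSTTSTSTTSTTSTSTTSTST one by one yields TST TS TST TST TS TST TS TST TST TS TST TST TS TST TS TST TST TS TST TS TST; concatenated:

TSTTSTSTTSTTSTSTTSTSTTSTTSTSTTSTTSTSTTSTSTTSTTSTSTTSTST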